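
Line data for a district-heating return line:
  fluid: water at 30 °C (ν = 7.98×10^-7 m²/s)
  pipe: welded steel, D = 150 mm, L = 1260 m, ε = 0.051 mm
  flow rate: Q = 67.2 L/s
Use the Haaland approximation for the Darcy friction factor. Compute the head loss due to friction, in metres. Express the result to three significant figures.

V = 4Q/(πD²) = 4·0.0672/(π·0.150²) = 3.803 m/s
Re = VD/ν = 3.803·0.150/7.98×10^-7 = 7.15×10^5 → turbulent
ε/D = 0.051/150 = 3.40×10^-4
Haaland: f = 0.01617
h_f = f(L/D)V²/(2g) = 0.01617·(1260/0.150)·3.803²/(2·9.81) = 100.1 m

h_f ≈ 100 m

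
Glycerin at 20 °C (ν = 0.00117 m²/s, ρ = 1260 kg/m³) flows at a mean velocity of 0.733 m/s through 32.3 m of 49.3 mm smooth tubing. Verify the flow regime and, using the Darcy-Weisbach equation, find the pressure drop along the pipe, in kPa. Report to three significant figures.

Re = VD/ν = 0.733·0.04930/0.00117 = 30.9 → laminar (Re < 2300)
f = 64/Re = 2.072
h_f = f(L/D)V²/(2g) = 2.072·(32.3/0.04930)·0.733²/(2·9.81) = 37.18 m
Δp = ρg·h_f = 1260·9.81·37.18 = 459.5 kPa

Δp ≈ 460 kPa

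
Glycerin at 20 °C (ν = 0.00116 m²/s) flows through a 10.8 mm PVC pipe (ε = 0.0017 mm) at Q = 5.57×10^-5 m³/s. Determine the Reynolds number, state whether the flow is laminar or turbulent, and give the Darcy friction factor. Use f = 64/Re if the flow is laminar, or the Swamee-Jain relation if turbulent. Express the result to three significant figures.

V = 4Q/(πD²) = 0.6080 m/s
Re = VD/ν = 0.6080·0.0108/0.00116 = 5.66
Re < 2300 → laminar → f = 64/Re = 11.31

Re ≈ 5.66; laminar; f = 64/Re ≈ 11.3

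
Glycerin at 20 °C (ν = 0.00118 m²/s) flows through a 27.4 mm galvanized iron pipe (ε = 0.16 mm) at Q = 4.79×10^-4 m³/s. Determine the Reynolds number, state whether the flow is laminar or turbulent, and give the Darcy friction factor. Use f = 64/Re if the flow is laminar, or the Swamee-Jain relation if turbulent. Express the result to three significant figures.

Re ≈ 18.9; laminar; f = 64/Re ≈ 3.39

V = 4Q/(πD²) = 0.8124 m/s
Re = VD/ν = 0.8124·0.0274/0.00118 = 18.9
Re < 2300 → laminar → f = 64/Re = 3.393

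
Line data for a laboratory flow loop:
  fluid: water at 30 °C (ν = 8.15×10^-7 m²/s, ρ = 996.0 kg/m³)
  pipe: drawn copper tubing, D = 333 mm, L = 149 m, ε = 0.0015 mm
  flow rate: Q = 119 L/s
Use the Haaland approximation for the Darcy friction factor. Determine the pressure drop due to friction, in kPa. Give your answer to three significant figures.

V = 4Q/(πD²) = 4·0.119/(π·0.333²) = 1.366 m/s
Re = VD/ν = 1.366·0.333/8.15×10^-7 = 5.58×10^5 → turbulent
ε/D = 0.0015/333 = 4.50×10^-6
Haaland: f = 0.01286
h_f = f(L/D)V²/(2g) = 0.01286·(149/0.333)·1.366²/(2·9.81) = 0.5476 m
Δp = ρg·h_f = 996.0·9.81·0.5476 = 5.351 kPa

Δp ≈ 5.35 kPa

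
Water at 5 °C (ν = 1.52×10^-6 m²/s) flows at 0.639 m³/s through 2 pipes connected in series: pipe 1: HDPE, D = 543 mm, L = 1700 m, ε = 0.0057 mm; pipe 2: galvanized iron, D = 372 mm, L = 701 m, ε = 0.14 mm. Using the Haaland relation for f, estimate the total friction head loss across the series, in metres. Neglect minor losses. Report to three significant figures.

Pipe 1: V = 2.759 m/s, Re = 9.86×10^5, ε/D = 1.05×10^-5, f = 0.01180, h_1 = f(L/D)V²/2g = 14.34 m
Pipe 2: V = 5.879 m/s, Re = 1.44×10^6, ε/D = 3.76×10^-4, f = 0.01610, h_2 = f(L/D)V²/2g = 53.44 m
Series → Q common, losses add: H = Σh = 67.78 m

H ≈ 67.8 m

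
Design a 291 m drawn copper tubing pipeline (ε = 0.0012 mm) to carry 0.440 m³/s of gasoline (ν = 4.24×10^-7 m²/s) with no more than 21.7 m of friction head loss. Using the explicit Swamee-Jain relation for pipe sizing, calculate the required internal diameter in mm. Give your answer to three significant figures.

Swamee-Jain (Type III): D = 0.66·[ε^1.25·(LQ²/(gh_f))^4.75 + ν·Q^9.4·(L/(gh_f))^5.2]^0.04
LQ²/(gh_f) = 0.2646; L/(gh_f) = 1.367
Term 1 = ε^1.25·(…)^4.75 = 7.19×10^-11; Term 2 = ν·Q^9.4·(…)^5.2 = 9.59×10^-10
D = 0.66·(7.19×10^-11 + 9.59×10^-10)^0.04 = 0.2885 m = 288 mm
Check: V = 6.73 m/s, Re = 4.58×10^6, f = 0.009393, h_f = 21.9 m ≈ 21.7 m ✓

D ≈ 288 mm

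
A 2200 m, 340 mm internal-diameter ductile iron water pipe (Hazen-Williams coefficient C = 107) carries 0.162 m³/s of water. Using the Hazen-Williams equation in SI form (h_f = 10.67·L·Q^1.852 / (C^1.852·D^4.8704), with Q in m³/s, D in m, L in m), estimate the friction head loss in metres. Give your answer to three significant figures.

h_f ≈ 26.9 m

h_f = 10.67·2200·0.162^1.852 / (107^1.852·0.340^4.8704) = 26.92 m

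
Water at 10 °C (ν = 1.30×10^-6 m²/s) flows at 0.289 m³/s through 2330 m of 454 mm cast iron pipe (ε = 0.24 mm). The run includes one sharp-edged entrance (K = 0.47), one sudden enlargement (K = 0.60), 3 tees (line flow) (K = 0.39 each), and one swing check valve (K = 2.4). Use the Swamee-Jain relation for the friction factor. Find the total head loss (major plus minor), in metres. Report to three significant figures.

V = 4Q/(πD²) = 1.785 m/s; V²/2g = 0.1624 m
Re = 6.23×10^5, ε/D = 5.29×10^-4 → f = 0.01778 (Swamee-Jain)
Major: h_f = f(L/D)·V²/2g = 0.01778·5132·0.1624 = 14.82 m
Minor: ΣK = 4.64; h_m = ΣK·V²/2g = 0.7537 m
Total H_L = 14.82 + 0.7537 = 15.57 m

H_L ≈ 15.6 m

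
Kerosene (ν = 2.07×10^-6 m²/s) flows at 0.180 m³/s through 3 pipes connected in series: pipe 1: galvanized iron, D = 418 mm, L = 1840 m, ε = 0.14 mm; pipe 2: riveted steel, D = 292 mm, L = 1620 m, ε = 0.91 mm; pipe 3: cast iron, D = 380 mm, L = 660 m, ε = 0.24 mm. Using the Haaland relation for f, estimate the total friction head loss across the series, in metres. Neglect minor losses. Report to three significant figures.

H ≈ 65.6 m

Pipe 1: V = 1.312 m/s, Re = 2.65×10^5, ε/D = 3.35×10^-4, f = 0.01723, h_1 = f(L/D)V²/2g = 6.651 m
Pipe 2: V = 2.688 m/s, Re = 3.79×10^5, ε/D = 0.00312, f = 0.02681, h_2 = f(L/D)V²/2g = 54.78 m
Pipe 3: V = 1.587 m/s, Re = 2.91×10^5, ε/D = 6.32×10^-4, f = 0.01883, h_3 = f(L/D)V²/2g = 4.199 m
Series → Q common, losses add: H = Σh = 65.63 m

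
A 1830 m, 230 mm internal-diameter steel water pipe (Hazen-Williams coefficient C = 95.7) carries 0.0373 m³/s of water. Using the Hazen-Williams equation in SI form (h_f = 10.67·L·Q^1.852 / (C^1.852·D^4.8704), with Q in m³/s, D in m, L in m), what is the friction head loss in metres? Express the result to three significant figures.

h_f ≈ 12.2 m

h_f = 10.67·1830·0.0373^1.852 / (95.7^1.852·0.230^4.8704) = 12.17 m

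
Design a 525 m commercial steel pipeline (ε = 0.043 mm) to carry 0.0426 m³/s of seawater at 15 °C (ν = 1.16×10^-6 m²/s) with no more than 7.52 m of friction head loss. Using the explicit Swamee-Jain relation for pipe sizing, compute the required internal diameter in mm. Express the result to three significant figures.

D ≈ 180 mm

Swamee-Jain (Type III): D = 0.66·[ε^1.25·(LQ²/(gh_f))^4.75 + ν·Q^9.4·(L/(gh_f))^5.2]^0.04
LQ²/(gh_f) = 0.01291; L/(gh_f) = 7.117
Term 1 = ε^1.25·(…)^4.75 = 3.71×10^-15; Term 2 = ν·Q^9.4·(…)^5.2 = 4.10×10^-15
D = 0.66·(3.71×10^-15 + 4.10×10^-15)^0.04 = 0.1800 m = 180 mm
Check: V = 1.67 m/s, Re = 2.60×10^5, f = 0.01687, h_f = 7.03 m ≈ 7.52 m ✓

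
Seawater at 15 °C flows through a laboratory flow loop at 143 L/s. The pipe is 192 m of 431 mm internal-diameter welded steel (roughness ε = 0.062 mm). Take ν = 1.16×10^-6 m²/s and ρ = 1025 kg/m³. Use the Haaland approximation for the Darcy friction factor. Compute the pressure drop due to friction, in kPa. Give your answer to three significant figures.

Δp ≈ 3.34 kPa

V = 4Q/(πD²) = 4·0.143/(π·0.431²) = 0.9801 m/s
Re = VD/ν = 0.9801·0.431/1.16×10^-6 = 3.64×10^5 → turbulent
ε/D = 0.062/431 = 1.44×10^-4
Haaland: f = 0.01525
h_f = f(L/D)V²/(2g) = 0.01525·(192/0.431)·0.9801²/(2·9.81) = 0.3326 m
Δp = ρg·h_f = 1025·9.81·0.3326 = 3.344 kPa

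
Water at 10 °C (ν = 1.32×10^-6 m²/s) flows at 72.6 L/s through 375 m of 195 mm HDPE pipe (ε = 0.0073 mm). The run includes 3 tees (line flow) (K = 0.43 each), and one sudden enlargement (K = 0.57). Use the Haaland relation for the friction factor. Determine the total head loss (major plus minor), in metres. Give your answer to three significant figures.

V = 4Q/(πD²) = 2.431 m/s; V²/2g = 0.3012 m
Re = 3.59×10^5, ε/D = 3.74×10^-5 → f = 0.01424 (Haaland)
Major: h_f = f(L/D)·V²/2g = 0.01424·1923·0.3012 = 8.246 m
Minor: ΣK = 1.86; h_m = ΣK·V²/2g = 0.5602 m
Total H_L = 8.246 + 0.5602 = 8.806 m

H_L ≈ 8.81 m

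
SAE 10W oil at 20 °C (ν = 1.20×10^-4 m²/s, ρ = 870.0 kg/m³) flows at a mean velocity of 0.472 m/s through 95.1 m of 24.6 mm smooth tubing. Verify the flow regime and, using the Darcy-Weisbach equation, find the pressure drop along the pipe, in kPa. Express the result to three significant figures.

Re = VD/ν = 0.472·0.02460/1.20×10^-4 = 96.8 → laminar (Re < 2300)
f = 64/Re = 0.6614
h_f = f(L/D)V²/(2g) = 0.6614·(95.1/0.02460)·0.472²/(2·9.81) = 29.03 m
Δp = ρg·h_f = 870.0·9.81·29.03 = 247.8 kPa

Δp ≈ 248 kPa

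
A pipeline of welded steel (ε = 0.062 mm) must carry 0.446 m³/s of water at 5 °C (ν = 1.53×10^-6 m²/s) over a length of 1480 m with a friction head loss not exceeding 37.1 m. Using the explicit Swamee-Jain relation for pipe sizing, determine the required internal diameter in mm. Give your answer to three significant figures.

Swamee-Jain (Type III): D = 0.66·[ε^1.25·(LQ²/(gh_f))^4.75 + ν·Q^9.4·(L/(gh_f))^5.2]^0.04
LQ²/(gh_f) = 0.8089; L/(gh_f) = 4.066
Term 1 = ε^1.25·(…)^4.75 = 2.01×10^-6; Term 2 = ν·Q^9.4·(…)^5.2 = 1.14×10^-6
D = 0.66·(2.01×10^-6 + 1.14×10^-6)^0.04 = 0.3976 m = 398 mm
Check: V = 3.59 m/s, Re = 9.33×10^5, f = 0.01433, h_f = 35.1 m ≈ 37.1 m ✓

D ≈ 398 mm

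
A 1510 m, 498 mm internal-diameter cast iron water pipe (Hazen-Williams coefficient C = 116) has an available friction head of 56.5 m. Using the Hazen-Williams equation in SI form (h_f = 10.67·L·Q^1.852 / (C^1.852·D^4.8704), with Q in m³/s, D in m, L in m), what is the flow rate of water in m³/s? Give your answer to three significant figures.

Q ≈ 0.876 m³/s

Rearranging: Q = [h_f·C^1.852·D^4.8704 / (10.67·L)]^(1/1.852)
Q = [56.5·116^1.852·0.498^4.8704 / (10.67·1510)]^0.540 = 0.8762 m³/s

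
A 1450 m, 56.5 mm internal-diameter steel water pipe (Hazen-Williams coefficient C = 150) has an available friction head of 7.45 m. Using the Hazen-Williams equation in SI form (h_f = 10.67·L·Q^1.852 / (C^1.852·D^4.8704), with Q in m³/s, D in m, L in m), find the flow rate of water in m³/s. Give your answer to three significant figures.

Rearranging: Q = [h_f·C^1.852·D^4.8704 / (10.67·L)]^(1/1.852)
Q = [7.45·150^1.852·0.0565^4.8704 / (10.67·1450)]^0.540 = 0.001268 m³/s

Q ≈ 0.00127 m³/s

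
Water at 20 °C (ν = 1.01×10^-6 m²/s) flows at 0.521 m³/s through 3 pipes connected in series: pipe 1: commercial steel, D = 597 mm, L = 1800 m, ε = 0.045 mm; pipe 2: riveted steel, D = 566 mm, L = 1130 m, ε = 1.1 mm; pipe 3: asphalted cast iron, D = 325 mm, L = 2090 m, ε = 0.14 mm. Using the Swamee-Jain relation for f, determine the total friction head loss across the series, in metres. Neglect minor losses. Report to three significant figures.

Pipe 1: V = 1.861 m/s, Re = 1.10×10^6, ε/D = 7.54×10^-5, f = 0.01301, h_1 = f(L/D)V²/2g = 6.926 m
Pipe 2: V = 2.071 m/s, Re = 1.16×10^6, ε/D = 0.00194, f = 0.02347, h_2 = f(L/D)V²/2g = 10.24 m
Pipe 3: V = 6.280 m/s, Re = 2.02×10^6, ε/D = 4.31×10^-4, f = 0.01651, h_3 = f(L/D)V²/2g = 213.5 m
Series → Q common, losses add: H = Σh = 230.7 m

H ≈ 231 m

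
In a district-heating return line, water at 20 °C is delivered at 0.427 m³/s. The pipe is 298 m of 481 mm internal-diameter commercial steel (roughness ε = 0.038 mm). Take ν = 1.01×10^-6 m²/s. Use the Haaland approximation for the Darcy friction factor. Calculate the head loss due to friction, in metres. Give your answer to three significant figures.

h_f ≈ 2.25 m

V = 4Q/(πD²) = 4·0.427/(π·0.481²) = 2.350 m/s
Re = VD/ν = 2.350·0.481/1.01×10^-6 = 1.12×10^6 → turbulent
ε/D = 0.038/481 = 7.90×10^-5
Haaland: f = 0.01288
h_f = f(L/D)V²/(2g) = 0.01288·(298/0.481)·2.350²/(2·9.81) = 2.245 m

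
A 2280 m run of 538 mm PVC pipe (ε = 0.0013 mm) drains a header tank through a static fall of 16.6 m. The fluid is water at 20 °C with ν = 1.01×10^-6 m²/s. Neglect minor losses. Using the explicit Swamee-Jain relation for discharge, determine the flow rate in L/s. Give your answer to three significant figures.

Swamee-Jain (Type II): Q = -0.965·√(gD⁵h_f/L)·ln[ε/(3.7D) + √(3.17ν²L/(gD³h_f))]
√(gD⁵h_f/L) = √(9.81·0.538⁵·16.6/2280) = 0.05674
ε/(3.7D) = 6.53×10^-7; √(3.17ν²L/(gD³h_f)) = 1.71×10^-5
Q = -0.965·0.05674·ln(1.770×10^-5) = 0.5991 m³/s
Check: V = 2.64 m/s, Re = 1.40×10^6, f = 0.01105, h_f = 16.6 m ≈ 16.6 m ✓

Q ≈ 599 L/s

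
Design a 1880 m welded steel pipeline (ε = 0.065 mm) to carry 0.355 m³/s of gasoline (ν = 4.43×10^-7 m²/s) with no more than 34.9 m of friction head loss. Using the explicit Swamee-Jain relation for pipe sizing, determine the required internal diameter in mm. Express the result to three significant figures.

Swamee-Jain (Type III): D = 0.66·[ε^1.25·(LQ²/(gh_f))^4.75 + ν·Q^9.4·(L/(gh_f))^5.2]^0.04
LQ²/(gh_f) = 0.6920; L/(gh_f) = 5.491
Term 1 = ε^1.25·(…)^4.75 = 1.02×10^-6; Term 2 = ν·Q^9.4·(…)^5.2 = 1.84×10^-7
D = 0.66·(1.02×10^-6 + 1.84×10^-7)^0.04 = 0.3826 m = 383 mm
Check: V = 3.09 m/s, Re = 2.67×10^6, f = 0.01380, h_f = 33.0 m ≈ 34.9 m ✓

D ≈ 383 mm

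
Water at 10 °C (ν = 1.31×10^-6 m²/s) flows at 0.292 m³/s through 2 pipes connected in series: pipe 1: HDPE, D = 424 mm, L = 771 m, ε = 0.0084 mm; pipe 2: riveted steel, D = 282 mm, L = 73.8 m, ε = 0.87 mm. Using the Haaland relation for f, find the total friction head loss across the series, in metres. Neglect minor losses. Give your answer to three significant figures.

Pipe 1: V = 2.068 m/s, Re = 6.69×10^5, ε/D = 1.98×10^-5, f = 0.01269, h_1 = f(L/D)V²/2g = 5.031 m
Pipe 2: V = 4.675 m/s, Re = 1.01×10^6, ε/D = 0.00309, f = 0.02654, h_2 = f(L/D)V²/2g = 7.739 m
Series → Q common, losses add: H = Σh = 12.77 m

H ≈ 12.8 m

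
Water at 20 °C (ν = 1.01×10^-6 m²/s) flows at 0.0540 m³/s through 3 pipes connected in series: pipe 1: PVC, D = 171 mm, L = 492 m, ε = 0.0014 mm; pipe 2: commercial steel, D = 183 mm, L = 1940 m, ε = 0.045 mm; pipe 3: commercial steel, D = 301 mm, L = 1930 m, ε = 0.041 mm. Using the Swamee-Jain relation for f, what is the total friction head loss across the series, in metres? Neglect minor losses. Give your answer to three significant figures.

Pipe 1: V = 2.351 m/s, Re = 3.98×10^5, ε/D = 8.19×10^-6, f = 0.01376, h_1 = f(L/D)V²/2g = 11.15 m
Pipe 2: V = 2.053 m/s, Re = 3.72×10^5, ε/D = 2.46×10^-4, f = 0.01633, h_2 = f(L/D)V²/2g = 37.18 m
Pipe 3: V = 0.7589 m/s, Re = 2.26×10^5, ε/D = 1.36×10^-4, f = 0.01638, h_3 = f(L/D)V²/2g = 3.082 m
Series → Q common, losses add: H = Σh = 51.42 m

H ≈ 51.4 m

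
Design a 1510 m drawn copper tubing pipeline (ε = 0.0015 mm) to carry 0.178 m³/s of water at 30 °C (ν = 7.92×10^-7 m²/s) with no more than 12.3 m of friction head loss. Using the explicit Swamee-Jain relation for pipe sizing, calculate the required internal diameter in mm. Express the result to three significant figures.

D ≈ 333 mm

Swamee-Jain (Type III): D = 0.66·[ε^1.25·(LQ²/(gh_f))^4.75 + ν·Q^9.4·(L/(gh_f))^5.2]^0.04
LQ²/(gh_f) = 0.3965; L/(gh_f) = 12.51
Term 1 = ε^1.25·(…)^4.75 = 6.48×10^-10; Term 2 = ν·Q^9.4·(…)^5.2 = 3.62×10^-8
D = 0.66·(6.48×10^-10 + 3.62×10^-8)^0.04 = 0.3328 m = 333 mm
Check: V = 2.05 m/s, Re = 8.60×10^5, f = 0.01201, h_f = 11.6 m ≈ 12.3 m ✓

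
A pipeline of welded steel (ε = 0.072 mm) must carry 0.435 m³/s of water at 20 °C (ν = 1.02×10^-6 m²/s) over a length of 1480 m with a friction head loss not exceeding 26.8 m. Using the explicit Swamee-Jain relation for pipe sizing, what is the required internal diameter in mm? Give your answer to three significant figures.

D ≈ 420 mm

Swamee-Jain (Type III): D = 0.66·[ε^1.25·(LQ²/(gh_f))^4.75 + ν·Q^9.4·(L/(gh_f))^5.2]^0.04
LQ²/(gh_f) = 1.065; L/(gh_f) = 5.629
Term 1 = ε^1.25·(…)^4.75 = 8.95×10^-6; Term 2 = ν·Q^9.4·(…)^5.2 = 3.26×10^-6
D = 0.66·(8.95×10^-6 + 3.26×10^-6)^0.04 = 0.4198 m = 420 mm
Check: V = 3.14 m/s, Re = 1.29×10^6, f = 0.01424, h_f = 25.3 m ≈ 26.8 m ✓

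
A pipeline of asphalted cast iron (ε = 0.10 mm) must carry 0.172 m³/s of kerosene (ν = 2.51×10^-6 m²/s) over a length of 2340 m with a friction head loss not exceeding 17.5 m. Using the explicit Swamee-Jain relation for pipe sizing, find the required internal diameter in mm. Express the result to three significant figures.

D ≈ 360 mm

Swamee-Jain (Type III): D = 0.66·[ε^1.25·(LQ²/(gh_f))^4.75 + ν·Q^9.4·(L/(gh_f))^5.2]^0.04
LQ²/(gh_f) = 0.4032; L/(gh_f) = 13.63
Term 1 = ε^1.25·(…)^4.75 = 1.34×10^-7; Term 2 = ν·Q^9.4·(…)^5.2 = 1.30×10^-7
D = 0.66·(1.34×10^-7 + 1.30×10^-7)^0.04 = 0.3601 m = 360 mm
Check: V = 1.69 m/s, Re = 2.42×10^5, f = 0.01727, h_f = 16.3 m ≈ 17.5 m ✓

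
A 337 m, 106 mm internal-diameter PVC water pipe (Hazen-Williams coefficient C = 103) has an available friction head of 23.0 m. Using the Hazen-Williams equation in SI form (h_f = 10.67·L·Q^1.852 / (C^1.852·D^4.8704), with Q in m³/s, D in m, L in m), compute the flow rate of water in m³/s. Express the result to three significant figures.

Q ≈ 0.0184 m³/s

Rearranging: Q = [h_f·C^1.852·D^4.8704 / (10.67·L)]^(1/1.852)
Q = [23.0·103^1.852·0.106^4.8704 / (10.67·337)]^0.540 = 0.01840 m³/s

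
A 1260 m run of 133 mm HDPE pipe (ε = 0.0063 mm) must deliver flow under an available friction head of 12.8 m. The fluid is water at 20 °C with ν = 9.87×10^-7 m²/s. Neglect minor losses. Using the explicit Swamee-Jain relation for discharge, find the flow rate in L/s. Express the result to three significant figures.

Swamee-Jain (Type II): Q = -0.965·√(gD⁵h_f/L)·ln[ε/(3.7D) + √(3.17ν²L/(gD³h_f))]
√(gD⁵h_f/L) = √(9.81·0.133⁵·12.8/1260) = 0.002036
ε/(3.7D) = 1.28×10^-5; √(3.17ν²L/(gD³h_f)) = 1.15×10^-4
Q = -0.965·0.002036·ln(1.276×10^-4) = 0.01762 m³/s
Check: V = 1.27 m/s, Re = 1.71×10^5, f = 0.01641, h_f = 12.7 m ≈ 12.8 m ✓

Q ≈ 17.6 L/s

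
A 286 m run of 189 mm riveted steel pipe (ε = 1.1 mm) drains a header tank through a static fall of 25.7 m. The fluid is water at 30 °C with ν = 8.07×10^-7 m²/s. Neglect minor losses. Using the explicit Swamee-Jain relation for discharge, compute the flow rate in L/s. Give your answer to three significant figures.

Swamee-Jain (Type II): Q = -0.965·√(gD⁵h_f/L)·ln[ε/(3.7D) + √(3.17ν²L/(gD³h_f))]
√(gD⁵h_f/L) = √(9.81·0.189⁵·25.7/286) = 0.01458
ε/(3.7D) = 0.00157; √(3.17ν²L/(gD³h_f)) = 1.86×10^-5
Q = -0.965·0.01458·ln(0.001592) = 0.09065 m³/s
Check: V = 3.23 m/s, Re = 7.57×10^5, f = 0.03200, h_f = 25.8 m ≈ 25.7 m ✓

Q ≈ 90.7 L/s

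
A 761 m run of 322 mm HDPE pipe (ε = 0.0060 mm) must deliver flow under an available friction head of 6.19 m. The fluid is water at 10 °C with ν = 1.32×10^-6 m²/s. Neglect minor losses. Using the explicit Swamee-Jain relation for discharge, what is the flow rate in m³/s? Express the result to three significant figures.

Swamee-Jain (Type II): Q = -0.965·√(gD⁵h_f/L)·ln[ε/(3.7D) + √(3.17ν²L/(gD³h_f))]
√(gD⁵h_f/L) = √(9.81·0.322⁵·6.19/761) = 0.01662
ε/(3.7D) = 5.04×10^-6; √(3.17ν²L/(gD³h_f)) = 4.55×10^-5
Q = -0.965·0.01662·ln(5.057×10^-5) = 0.1587 m³/s
Check: V = 1.95 m/s, Re = 4.75×10^5, f = 0.01350, h_f = 6.17 m ≈ 6.19 m ✓

Q ≈ 0.159 m³/s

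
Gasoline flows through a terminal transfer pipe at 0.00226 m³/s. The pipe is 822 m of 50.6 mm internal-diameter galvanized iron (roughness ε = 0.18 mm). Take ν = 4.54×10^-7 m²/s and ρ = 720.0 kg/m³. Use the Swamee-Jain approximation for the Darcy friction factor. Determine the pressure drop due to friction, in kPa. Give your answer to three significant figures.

V = 4Q/(πD²) = 4·0.00226/(π·0.0506²) = 1.124 m/s
Re = VD/ν = 1.124·0.0506/4.54×10^-7 = 1.25×10^5 → turbulent
ε/D = 0.18/50.6 = 0.00356
Swamee-Jain: f = 0.02863
h_f = f(L/D)V²/(2g) = 0.02863·(822/0.0506)·1.124²/(2·9.81) = 29.95 m
Δp = ρg·h_f = 720.0·9.81·29.95 = 211.5 kPa

Δp ≈ 212 kPa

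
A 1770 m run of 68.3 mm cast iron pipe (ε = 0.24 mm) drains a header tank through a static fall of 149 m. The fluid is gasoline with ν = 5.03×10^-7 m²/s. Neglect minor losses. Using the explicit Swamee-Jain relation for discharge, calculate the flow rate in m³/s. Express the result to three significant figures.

Swamee-Jain (Type II): Q = -0.965·√(gD⁵h_f/L)·ln[ε/(3.7D) + √(3.17ν²L/(gD³h_f))]
√(gD⁵h_f/L) = √(9.81·0.0683⁵·149/1770) = 0.001108
ε/(3.7D) = 9.50×10^-4; √(3.17ν²L/(gD³h_f)) = 5.52×10^-5
Q = -0.965·0.001108·ln(0.001005) = 0.007380 m³/s
Check: V = 2.01 m/s, Re = 2.74×10^5, f = 0.02796, h_f = 150 m ≈ 149 m ✓

Q ≈ 0.00738 m³/s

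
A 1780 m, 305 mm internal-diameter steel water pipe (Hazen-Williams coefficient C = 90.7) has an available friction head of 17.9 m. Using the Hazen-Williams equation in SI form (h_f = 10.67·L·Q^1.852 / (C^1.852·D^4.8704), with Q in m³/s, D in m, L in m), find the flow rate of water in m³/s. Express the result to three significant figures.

Rearranging: Q = [h_f·C^1.852·D^4.8704 / (10.67·L)]^(1/1.852)
Q = [17.9·90.7^1.852·0.305^4.8704 / (10.67·1780)]^0.540 = 0.09282 m³/s

Q ≈ 0.0928 m³/s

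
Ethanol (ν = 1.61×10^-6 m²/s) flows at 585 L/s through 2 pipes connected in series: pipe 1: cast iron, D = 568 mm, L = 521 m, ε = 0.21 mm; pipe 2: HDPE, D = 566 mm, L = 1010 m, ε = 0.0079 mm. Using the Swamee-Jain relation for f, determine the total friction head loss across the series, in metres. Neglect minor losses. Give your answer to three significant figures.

H ≈ 10.2 m

Pipe 1: V = 2.309 m/s, Re = 8.15×10^5, ε/D = 3.70×10^-4, f = 0.01648, h_1 = f(L/D)V²/2g = 4.107 m
Pipe 2: V = 2.325 m/s, Re = 8.17×10^5, ε/D = 1.40×10^-5, f = 0.01231, h_2 = f(L/D)V²/2g = 6.053 m
Series → Q common, losses add: H = Σh = 10.16 m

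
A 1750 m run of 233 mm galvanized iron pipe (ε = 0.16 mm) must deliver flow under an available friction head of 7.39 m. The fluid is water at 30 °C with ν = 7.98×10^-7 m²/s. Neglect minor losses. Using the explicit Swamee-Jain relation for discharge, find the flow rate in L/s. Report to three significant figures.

Swamee-Jain (Type II): Q = -0.965·√(gD⁵h_f/L)·ln[ε/(3.7D) + √(3.17ν²L/(gD³h_f))]
√(gD⁵h_f/L) = √(9.81·0.233⁵·7.39/1750) = 0.005334
ε/(3.7D) = 1.86×10^-4; √(3.17ν²L/(gD³h_f)) = 6.21×10^-5
Q = -0.965·0.005334·ln(2.477×10^-4) = 0.04274 m³/s
Check: V = 1.00 m/s, Re = 2.93×10^5, f = 0.01935, h_f = 7.44 m ≈ 7.39 m ✓

Q ≈ 42.7 L/s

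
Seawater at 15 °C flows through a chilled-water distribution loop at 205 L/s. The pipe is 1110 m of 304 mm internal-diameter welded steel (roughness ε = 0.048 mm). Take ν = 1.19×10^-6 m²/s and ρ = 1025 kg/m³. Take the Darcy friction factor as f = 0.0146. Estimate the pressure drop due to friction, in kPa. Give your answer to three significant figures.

V = 4Q/(πD²) = 4·0.205/(π·0.304²) = 2.824 m/s
h_f = f(L/D)V²/(2g) = 0.01460·(1110/0.304)·2.824²/(2·9.81) = 21.67 m
Δp = ρg·h_f = 1025·9.81·21.67 = 217.9 kPa

Δp ≈ 218 kPa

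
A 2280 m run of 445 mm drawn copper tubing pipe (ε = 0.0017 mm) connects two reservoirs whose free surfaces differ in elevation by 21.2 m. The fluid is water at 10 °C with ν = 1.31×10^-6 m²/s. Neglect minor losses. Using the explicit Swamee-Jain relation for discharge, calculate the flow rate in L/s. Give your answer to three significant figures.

Q ≈ 405 L/s

Swamee-Jain (Type II): Q = -0.965·√(gD⁵h_f/L)·ln[ε/(3.7D) + √(3.17ν²L/(gD³h_f))]
√(gD⁵h_f/L) = √(9.81·0.445⁵·21.2/2280) = 0.03990
ε/(3.7D) = 1.03×10^-6; √(3.17ν²L/(gD³h_f)) = 2.60×10^-5
Q = -0.965·0.03990·ln(2.705×10^-5) = 0.4049 m³/s
Check: V = 2.60 m/s, Re = 8.84×10^5, f = 0.01194, h_f = 21.1 m ≈ 21.2 m ✓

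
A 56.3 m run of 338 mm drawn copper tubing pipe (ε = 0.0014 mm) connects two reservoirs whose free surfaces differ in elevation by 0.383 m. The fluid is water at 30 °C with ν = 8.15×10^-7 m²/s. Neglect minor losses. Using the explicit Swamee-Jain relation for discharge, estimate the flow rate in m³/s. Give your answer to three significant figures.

Swamee-Jain (Type II): Q = -0.965·√(gD⁵h_f/L)·ln[ε/(3.7D) + √(3.17ν²L/(gD³h_f))]
√(gD⁵h_f/L) = √(9.81·0.338⁵·0.383/56.3) = 0.01716
ε/(3.7D) = 1.12×10^-6; √(3.17ν²L/(gD³h_f)) = 2.86×10^-5
Q = -0.965·0.01716·ln(2.970×10^-5) = 0.1726 m³/s
Check: V = 1.92 m/s, Re = 7.98×10^5, f = 0.01215, h_f = 0.382 m ≈ 0.383 m ✓

Q ≈ 0.173 m³/s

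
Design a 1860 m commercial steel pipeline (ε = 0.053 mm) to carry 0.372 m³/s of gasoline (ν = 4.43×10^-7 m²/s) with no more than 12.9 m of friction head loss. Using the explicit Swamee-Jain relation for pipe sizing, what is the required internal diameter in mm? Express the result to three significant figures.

D ≈ 467 mm

Swamee-Jain (Type III): D = 0.66·[ε^1.25·(LQ²/(gh_f))^4.75 + ν·Q^9.4·(L/(gh_f))^5.2]^0.04
LQ²/(gh_f) = 2.034; L/(gh_f) = 14.70
Term 1 = ε^1.25·(…)^4.75 = 1.32×10^-4; Term 2 = ν·Q^9.4·(…)^5.2 = 4.78×10^-5
D = 0.66·(1.32×10^-4 + 4.78×10^-5)^0.04 = 0.4674 m = 467 mm
Check: V = 2.17 m/s, Re = 2.29×10^6, f = 0.01302, h_f = 12.4 m ≈ 12.9 m ✓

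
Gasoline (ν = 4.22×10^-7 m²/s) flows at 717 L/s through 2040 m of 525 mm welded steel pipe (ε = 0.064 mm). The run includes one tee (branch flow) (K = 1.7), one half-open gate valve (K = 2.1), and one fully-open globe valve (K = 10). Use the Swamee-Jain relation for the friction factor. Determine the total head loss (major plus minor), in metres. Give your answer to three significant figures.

H_L ≈ 35.7 m

V = 4Q/(πD²) = 3.312 m/s; V²/2g = 0.5591 m
Re = 4.12×10^6, ε/D = 1.22×10^-4 → f = 0.01288 (Swamee-Jain)
Major: h_f = f(L/D)·V²/2g = 0.01288·3886·0.5591 = 27.99 m
Minor: ΣK = 13.8; h_m = ΣK·V²/2g = 7.716 m
Total H_L = 27.99 + 7.716 = 35.71 m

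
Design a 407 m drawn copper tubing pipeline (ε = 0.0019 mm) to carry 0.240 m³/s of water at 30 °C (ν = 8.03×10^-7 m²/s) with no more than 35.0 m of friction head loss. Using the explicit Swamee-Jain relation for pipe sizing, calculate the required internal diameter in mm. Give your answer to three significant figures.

Swamee-Jain (Type III): D = 0.66·[ε^1.25·(LQ²/(gh_f))^4.75 + ν·Q^9.4·(L/(gh_f))^5.2]^0.04
LQ²/(gh_f) = 0.06828; L/(gh_f) = 1.185
Term 1 = ε^1.25·(…)^4.75 = 2.05×10^-13; Term 2 = ν·Q^9.4·(…)^5.2 = 2.90×10^-12
D = 0.66·(2.05×10^-13 + 2.90×10^-12)^0.04 = 0.2287 m = 229 mm
Check: V = 5.84 m/s, Re = 1.66×10^6, f = 0.01095, h_f = 33.9 m ≈ 35.0 m ✓

D ≈ 229 mm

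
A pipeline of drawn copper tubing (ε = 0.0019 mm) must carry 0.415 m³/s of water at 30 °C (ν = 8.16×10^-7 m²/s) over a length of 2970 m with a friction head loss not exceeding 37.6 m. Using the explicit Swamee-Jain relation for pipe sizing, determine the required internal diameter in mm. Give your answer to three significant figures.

Swamee-Jain (Type III): D = 0.66·[ε^1.25·(LQ²/(gh_f))^4.75 + ν·Q^9.4·(L/(gh_f))^5.2]^0.04
LQ²/(gh_f) = 1.387; L/(gh_f) = 8.052
Term 1 = ε^1.25·(…)^4.75 = 3.33×10^-7; Term 2 = ν·Q^9.4·(…)^5.2 = 1.08×10^-5
D = 0.66·(3.33×10^-7 + 1.08×10^-5)^0.04 = 0.4182 m = 418 mm
Check: V = 3.02 m/s, Re = 1.55×10^6, f = 0.01095, h_f = 36.2 m ≈ 37.6 m ✓

D ≈ 418 mm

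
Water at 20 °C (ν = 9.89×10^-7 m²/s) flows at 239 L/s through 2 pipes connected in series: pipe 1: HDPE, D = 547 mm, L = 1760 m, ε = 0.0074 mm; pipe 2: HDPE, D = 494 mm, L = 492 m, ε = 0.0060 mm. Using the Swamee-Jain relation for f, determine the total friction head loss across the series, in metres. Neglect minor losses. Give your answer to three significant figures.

H ≈ 3.23 m

Pipe 1: V = 1.017 m/s, Re = 5.63×10^5, ε/D = 1.35×10^-5, f = 0.01305, h_1 = f(L/D)V²/2g = 2.214 m
Pipe 2: V = 1.247 m/s, Re = 6.23×10^5, ε/D = 1.21×10^-5, f = 0.01281, h_2 = f(L/D)V²/2g = 1.011 m
Series → Q common, losses add: H = Σh = 3.225 m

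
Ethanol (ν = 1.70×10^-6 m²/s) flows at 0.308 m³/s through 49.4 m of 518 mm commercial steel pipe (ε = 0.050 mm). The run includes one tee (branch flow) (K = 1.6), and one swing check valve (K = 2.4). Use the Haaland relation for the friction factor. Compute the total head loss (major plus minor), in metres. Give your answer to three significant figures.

H_L ≈ 0.585 m

V = 4Q/(πD²) = 1.462 m/s; V²/2g = 0.1089 m
Re = 4.45×10^5, ε/D = 9.65×10^-5 → f = 0.01442 (Haaland)
Major: h_f = f(L/D)·V²/2g = 0.01442·95.37·0.1089 = 0.1497 m
Minor: ΣK = 4.00; h_m = ΣK·V²/2g = 0.4355 m
Total H_L = 0.1497 + 0.4355 = 0.5852 m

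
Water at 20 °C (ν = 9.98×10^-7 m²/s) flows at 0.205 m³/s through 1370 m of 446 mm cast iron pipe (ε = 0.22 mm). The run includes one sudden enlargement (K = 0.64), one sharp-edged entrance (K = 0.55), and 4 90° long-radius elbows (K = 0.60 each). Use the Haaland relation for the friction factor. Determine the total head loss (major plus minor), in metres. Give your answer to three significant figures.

V = 4Q/(πD²) = 1.312 m/s; V²/2g = 0.08776 m
Re = 5.86×10^5, ε/D = 4.93×10^-4 → f = 0.01742 (Haaland)
Major: h_f = f(L/D)·V²/2g = 0.01742·3072·0.08776 = 4.695 m
Minor: ΣK = 3.59; h_m = ΣK·V²/2g = 0.3151 m
Total H_L = 4.695 + 0.3151 = 5.010 m

H_L ≈ 5.01 m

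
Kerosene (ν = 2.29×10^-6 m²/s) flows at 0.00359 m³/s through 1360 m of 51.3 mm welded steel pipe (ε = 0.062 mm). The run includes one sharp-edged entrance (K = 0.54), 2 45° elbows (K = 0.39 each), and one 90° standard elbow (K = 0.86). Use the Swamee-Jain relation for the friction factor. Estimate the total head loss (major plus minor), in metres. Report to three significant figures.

H_L ≈ 105 m

V = 4Q/(πD²) = 1.737 m/s; V²/2g = 0.1538 m
Re = 3.89×10^4, ε/D = 0.00121 → f = 0.02561 (Swamee-Jain)
Major: h_f = f(L/D)·V²/2g = 0.02561·26511·0.1538 = 104.4 m
Minor: ΣK = 2.18; h_m = ΣK·V²/2g = 0.3352 m
Total H_L = 104.4 + 0.3352 = 104.7 m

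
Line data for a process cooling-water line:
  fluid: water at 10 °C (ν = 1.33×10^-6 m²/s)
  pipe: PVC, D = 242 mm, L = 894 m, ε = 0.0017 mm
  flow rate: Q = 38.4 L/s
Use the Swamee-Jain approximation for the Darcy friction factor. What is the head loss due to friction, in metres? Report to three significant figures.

V = 4Q/(πD²) = 4·0.0384/(π·0.242²) = 0.8349 m/s
Re = VD/ν = 0.8349·0.242/1.33×10^-6 = 1.52×10^5 → turbulent
ε/D = 0.0017/242 = 7.02×10^-6
Swamee-Jain: f = 0.01645
h_f = f(L/D)V²/(2g) = 0.01645·(894/0.242)·0.8349²/(2·9.81) = 2.159 m

h_f ≈ 2.16 m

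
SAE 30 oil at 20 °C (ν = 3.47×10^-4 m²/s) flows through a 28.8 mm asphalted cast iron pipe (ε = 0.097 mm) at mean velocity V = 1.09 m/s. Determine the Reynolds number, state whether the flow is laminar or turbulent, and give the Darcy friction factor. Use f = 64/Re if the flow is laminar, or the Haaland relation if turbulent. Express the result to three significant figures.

Re ≈ 90.5; laminar; f = 64/Re ≈ 0.707

Re = VD/ν = 1.090·0.0288/3.47×10^-4 = 90.5
Re < 2300 → laminar → f = 64/Re = 0.7074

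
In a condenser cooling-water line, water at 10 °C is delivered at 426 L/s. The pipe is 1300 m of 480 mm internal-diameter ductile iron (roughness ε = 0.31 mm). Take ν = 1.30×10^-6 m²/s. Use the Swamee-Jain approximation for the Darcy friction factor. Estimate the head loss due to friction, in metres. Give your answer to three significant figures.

h_f ≈ 14.0 m

V = 4Q/(πD²) = 4·0.426/(π·0.480²) = 2.354 m/s
Re = VD/ν = 2.354·0.480/1.30×10^-6 = 8.69×10^5 → turbulent
ε/D = 0.31/480 = 6.46×10^-4
Swamee-Jain: f = 0.01828
h_f = f(L/D)V²/(2g) = 0.01828·(1300/0.480)·2.354²/(2·9.81) = 13.99 m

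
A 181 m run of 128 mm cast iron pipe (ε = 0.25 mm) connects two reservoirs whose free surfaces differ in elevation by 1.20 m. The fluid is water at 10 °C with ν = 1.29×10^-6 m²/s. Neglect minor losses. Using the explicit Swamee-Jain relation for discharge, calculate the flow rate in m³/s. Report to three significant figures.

Swamee-Jain (Type II): Q = -0.965·√(gD⁵h_f/L)·ln[ε/(3.7D) + √(3.17ν²L/(gD³h_f))]
√(gD⁵h_f/L) = √(9.81·0.128⁵·1.20/181) = 0.001495
ε/(3.7D) = 5.28×10^-4; √(3.17ν²L/(gD³h_f)) = 1.97×10^-4
Q = -0.965·0.001495·ln(7.245×10^-4) = 0.01043 m³/s
Check: V = 0.811 m/s, Re = 8.04×10^4, f = 0.02559, h_f = 1.21 m ≈ 1.20 m ✓

Q ≈ 0.0104 m³/s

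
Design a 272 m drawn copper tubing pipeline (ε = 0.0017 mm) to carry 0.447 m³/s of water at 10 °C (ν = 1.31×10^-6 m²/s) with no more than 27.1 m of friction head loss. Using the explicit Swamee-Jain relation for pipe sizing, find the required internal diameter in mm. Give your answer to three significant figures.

Swamee-Jain (Type III): D = 0.66·[ε^1.25·(LQ²/(gh_f))^4.75 + ν·Q^9.4·(L/(gh_f))^5.2]^0.04
LQ²/(gh_f) = 0.2044; L/(gh_f) = 1.023
Term 1 = ε^1.25·(…)^4.75 = 3.26×10^-11; Term 2 = ν·Q^9.4·(…)^5.2 = 7.62×10^-10
D = 0.66·(3.26×10^-11 + 7.62×10^-10)^0.04 = 0.2855 m = 285 mm
Check: V = 6.98 m/s, Re = 1.52×10^6, f = 0.01102, h_f = 26.1 m ≈ 27.1 m ✓

D ≈ 285 mm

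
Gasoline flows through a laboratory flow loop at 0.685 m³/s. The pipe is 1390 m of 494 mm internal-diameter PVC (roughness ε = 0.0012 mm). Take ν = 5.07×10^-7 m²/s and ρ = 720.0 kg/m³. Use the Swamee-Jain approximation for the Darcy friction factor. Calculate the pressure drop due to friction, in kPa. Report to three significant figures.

V = 4Q/(πD²) = 4·0.685/(π·0.494²) = 3.574 m/s
Re = VD/ν = 3.574·0.494/5.07×10^-7 = 3.48×10^6 → turbulent
ε/D = 0.0012/494 = 2.43×10^-6
Swamee-Jain: f = 0.009642
h_f = f(L/D)V²/(2g) = 0.009642·(1390/0.494)·3.574²/(2·9.81) = 17.66 m
Δp = ρg·h_f = 720.0·9.81·17.66 = 124.8 kPa

Δp ≈ 125 kPa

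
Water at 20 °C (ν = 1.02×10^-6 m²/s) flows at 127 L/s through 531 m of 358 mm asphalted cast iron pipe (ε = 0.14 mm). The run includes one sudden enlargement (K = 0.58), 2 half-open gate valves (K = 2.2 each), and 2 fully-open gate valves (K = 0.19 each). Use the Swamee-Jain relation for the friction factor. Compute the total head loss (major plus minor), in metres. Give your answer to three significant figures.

V = 4Q/(πD²) = 1.262 m/s; V²/2g = 0.08113 m
Re = 4.43×10^5, ε/D = 3.91×10^-4 → f = 0.01718 (Swamee-Jain)
Major: h_f = f(L/D)·V²/2g = 0.01718·1483·0.08113 = 2.068 m
Minor: ΣK = 5.36; h_m = ΣK·V²/2g = 0.4349 m
Total H_L = 2.068 + 0.4349 = 2.502 m

H_L ≈ 2.50 m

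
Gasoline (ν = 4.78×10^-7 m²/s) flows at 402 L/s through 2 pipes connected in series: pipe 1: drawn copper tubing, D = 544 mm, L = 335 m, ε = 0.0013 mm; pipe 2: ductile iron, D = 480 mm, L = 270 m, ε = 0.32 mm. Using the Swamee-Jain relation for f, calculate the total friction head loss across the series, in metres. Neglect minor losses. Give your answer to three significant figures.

Pipe 1: V = 1.730 m/s, Re = 1.97×10^6, ε/D = 2.39×10^-6, f = 0.01048, h_1 = f(L/D)V²/2g = 0.9841 m
Pipe 2: V = 2.222 m/s, Re = 2.23×10^6, ε/D = 6.67×10^-4, f = 0.01808, h_2 = f(L/D)V²/2g = 2.558 m
Series → Q common, losses add: H = Σh = 3.543 m

H ≈ 3.54 m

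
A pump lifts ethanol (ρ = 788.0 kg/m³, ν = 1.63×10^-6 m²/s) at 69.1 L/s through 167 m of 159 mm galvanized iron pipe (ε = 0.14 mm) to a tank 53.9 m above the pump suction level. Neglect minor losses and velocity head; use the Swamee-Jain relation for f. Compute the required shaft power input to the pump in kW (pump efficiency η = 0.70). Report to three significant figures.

V = 4Q/(πD²) = 3.480 m/s; Re = 3.39×10^5; ε/D = 8.81×10^-4; f = 0.02012
h_f = f(L/D)V²/2g = 13.04 m
Total head H = z + h_f = 53.9 + 13.04 = 66.94 m
P_hyd = ρgQH = 788.0·9.81·0.0691·66.94 = 35.76 kW
P_shaft = P_hyd/η = 35.76/0.70 = 51.08 kW

P_shaft ≈ 51.1 kW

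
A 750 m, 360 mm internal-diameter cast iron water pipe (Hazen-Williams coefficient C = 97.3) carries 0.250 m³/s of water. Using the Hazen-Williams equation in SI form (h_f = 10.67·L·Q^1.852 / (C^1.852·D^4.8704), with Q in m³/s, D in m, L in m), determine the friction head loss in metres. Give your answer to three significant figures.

h_f ≈ 18.5 m

h_f = 10.67·750·0.250^1.852 / (97.3^1.852·0.360^4.8704) = 18.50 m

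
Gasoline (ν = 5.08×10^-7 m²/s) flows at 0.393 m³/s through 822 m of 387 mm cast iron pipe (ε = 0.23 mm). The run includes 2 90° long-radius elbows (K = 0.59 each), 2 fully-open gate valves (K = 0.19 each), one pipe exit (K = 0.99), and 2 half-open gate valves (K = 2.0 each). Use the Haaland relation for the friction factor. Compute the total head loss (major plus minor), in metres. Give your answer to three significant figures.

H_L ≈ 24.9 m

V = 4Q/(πD²) = 3.341 m/s; V²/2g = 0.5689 m
Re = 2.55×10^6, ε/D = 5.94×10^-4 → f = 0.01756 (Haaland)
Major: h_f = f(L/D)·V²/2g = 0.01756·2124·0.5689 = 21.22 m
Minor: ΣK = 6.55; h_m = ΣK·V²/2g = 3.727 m
Total H_L = 21.22 + 3.727 = 24.94 m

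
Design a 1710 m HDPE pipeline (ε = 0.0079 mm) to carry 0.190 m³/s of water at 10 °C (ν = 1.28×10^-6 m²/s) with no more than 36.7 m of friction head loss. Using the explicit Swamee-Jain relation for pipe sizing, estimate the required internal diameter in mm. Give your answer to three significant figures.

D ≈ 286 mm

Swamee-Jain (Type III): D = 0.66·[ε^1.25·(LQ²/(gh_f))^4.75 + ν·Q^9.4·(L/(gh_f))^5.2]^0.04
LQ²/(gh_f) = 0.1715; L/(gh_f) = 4.750
Term 1 = ε^1.25·(…)^4.75 = 9.65×10^-11; Term 2 = ν·Q^9.4·(…)^5.2 = 7.02×10^-10
D = 0.66·(9.65×10^-11 + 7.02×10^-10)^0.04 = 0.2855 m = 286 mm
Check: V = 2.97 m/s, Re = 6.62×10^5, f = 0.01296, h_f = 34.9 m ≈ 36.7 m ✓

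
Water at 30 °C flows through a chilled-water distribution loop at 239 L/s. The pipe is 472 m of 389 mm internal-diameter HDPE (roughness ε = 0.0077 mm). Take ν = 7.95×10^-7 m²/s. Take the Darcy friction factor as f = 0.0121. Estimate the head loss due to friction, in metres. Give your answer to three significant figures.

V = 4Q/(πD²) = 4·0.239/(π·0.389²) = 2.011 m/s
h_f = f(L/D)V²/(2g) = 0.01210·(472/0.389)·2.011²/(2·9.81) = 3.026 m

h_f ≈ 3.03 m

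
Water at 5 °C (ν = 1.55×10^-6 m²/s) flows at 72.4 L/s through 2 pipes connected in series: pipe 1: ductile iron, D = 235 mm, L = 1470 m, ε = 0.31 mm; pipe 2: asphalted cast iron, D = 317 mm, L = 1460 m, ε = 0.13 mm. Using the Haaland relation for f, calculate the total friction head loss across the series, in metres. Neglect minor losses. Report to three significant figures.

Pipe 1: V = 1.669 m/s, Re = 2.53×10^5, ε/D = 0.00132, f = 0.02190, h_1 = f(L/D)V²/2g = 19.45 m
Pipe 2: V = 0.9173 m/s, Re = 1.88×10^5, ε/D = 4.10×10^-4, f = 0.01826, h_2 = f(L/D)V²/2g = 3.608 m
Series → Q common, losses add: H = Σh = 23.06 m

H ≈ 23.1 m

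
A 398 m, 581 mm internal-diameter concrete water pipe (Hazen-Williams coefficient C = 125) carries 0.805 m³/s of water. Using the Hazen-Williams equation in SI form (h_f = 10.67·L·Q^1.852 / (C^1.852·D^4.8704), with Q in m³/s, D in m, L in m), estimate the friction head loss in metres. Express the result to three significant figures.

h_f = 10.67·398·0.805^1.852 / (125^1.852·0.581^4.8704) = 5.232 m

h_f ≈ 5.23 m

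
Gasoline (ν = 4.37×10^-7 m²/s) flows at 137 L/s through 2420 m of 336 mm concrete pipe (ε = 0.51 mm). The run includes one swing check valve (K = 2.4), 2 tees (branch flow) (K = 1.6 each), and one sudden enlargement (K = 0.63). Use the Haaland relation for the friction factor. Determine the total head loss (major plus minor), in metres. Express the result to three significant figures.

V = 4Q/(πD²) = 1.545 m/s; V²/2g = 0.1217 m
Re = 1.19×10^6, ε/D = 0.00152 → f = 0.02200 (Haaland)
Major: h_f = f(L/D)·V²/2g = 0.02200·7202·0.1217 = 19.28 m
Minor: ΣK = 6.23; h_m = ΣK·V²/2g = 0.7580 m
Total H_L = 19.28 + 0.7580 = 20.04 m

H_L ≈ 20.0 m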